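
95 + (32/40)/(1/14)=531/5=106.20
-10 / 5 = -2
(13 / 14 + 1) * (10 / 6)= 45 / 14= 3.21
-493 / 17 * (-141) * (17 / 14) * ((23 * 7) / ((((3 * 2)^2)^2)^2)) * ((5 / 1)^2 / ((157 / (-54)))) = -13323325 / 3255552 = -4.09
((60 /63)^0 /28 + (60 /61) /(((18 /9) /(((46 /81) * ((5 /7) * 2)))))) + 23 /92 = 7894 /11529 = 0.68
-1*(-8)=8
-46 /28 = -23 /14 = -1.64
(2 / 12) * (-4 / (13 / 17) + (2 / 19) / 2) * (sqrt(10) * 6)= -1279 * sqrt(10) / 247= -16.37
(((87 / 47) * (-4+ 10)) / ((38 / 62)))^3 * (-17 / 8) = -9004415458707 / 712121957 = -12644.49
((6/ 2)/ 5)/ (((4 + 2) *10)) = 1/ 100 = 0.01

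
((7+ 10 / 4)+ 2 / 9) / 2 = 4.86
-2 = -2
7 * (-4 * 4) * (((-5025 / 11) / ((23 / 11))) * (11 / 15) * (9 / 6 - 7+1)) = -1857240 / 23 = -80749.57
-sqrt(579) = -24.06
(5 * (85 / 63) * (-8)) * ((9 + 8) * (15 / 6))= -144500 / 63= -2293.65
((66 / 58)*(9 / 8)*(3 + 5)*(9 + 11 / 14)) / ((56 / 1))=40689 / 22736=1.79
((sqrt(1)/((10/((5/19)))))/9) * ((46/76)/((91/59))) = 1357/1182636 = 0.00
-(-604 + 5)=599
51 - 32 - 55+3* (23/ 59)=-2055/ 59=-34.83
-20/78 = -10/39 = -0.26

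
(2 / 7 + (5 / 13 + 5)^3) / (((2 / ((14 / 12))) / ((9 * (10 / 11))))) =746.49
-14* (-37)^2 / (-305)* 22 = 421652 / 305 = 1382.47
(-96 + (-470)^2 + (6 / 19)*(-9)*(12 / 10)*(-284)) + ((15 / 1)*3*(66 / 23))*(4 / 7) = 3393140356 / 15295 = 221846.38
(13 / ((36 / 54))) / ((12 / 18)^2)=43.88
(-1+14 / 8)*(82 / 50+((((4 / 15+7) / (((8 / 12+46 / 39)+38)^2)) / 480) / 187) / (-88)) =52138693278731 / 42389181542400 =1.23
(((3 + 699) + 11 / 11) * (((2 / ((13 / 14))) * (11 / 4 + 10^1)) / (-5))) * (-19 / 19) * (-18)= -4517478 / 65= -69499.66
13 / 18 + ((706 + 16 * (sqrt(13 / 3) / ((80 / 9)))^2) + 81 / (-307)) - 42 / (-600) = 781824977 / 1105200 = 707.41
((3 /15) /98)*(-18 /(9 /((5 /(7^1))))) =-1 /343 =-0.00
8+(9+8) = 25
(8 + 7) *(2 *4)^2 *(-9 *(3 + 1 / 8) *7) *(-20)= 3780000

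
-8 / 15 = -0.53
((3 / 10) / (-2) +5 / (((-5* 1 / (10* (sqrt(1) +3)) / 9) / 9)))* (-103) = 6674709 / 20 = 333735.45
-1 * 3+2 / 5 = -13 / 5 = -2.60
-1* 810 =-810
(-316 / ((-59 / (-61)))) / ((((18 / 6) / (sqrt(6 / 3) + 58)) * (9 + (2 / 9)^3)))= -271675944 / 387571 - 4684068 * sqrt(2) / 387571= -718.06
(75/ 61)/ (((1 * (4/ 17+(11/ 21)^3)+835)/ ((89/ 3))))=350297325/ 8022693526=0.04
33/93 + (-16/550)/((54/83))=0.31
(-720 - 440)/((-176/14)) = 1015/11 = 92.27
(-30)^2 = 900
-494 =-494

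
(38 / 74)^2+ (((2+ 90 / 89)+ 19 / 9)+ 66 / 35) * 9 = 270093314 / 4264435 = 63.34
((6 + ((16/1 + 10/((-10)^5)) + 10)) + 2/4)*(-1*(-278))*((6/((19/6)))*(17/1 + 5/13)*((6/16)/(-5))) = -137828500911/6175000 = -22320.41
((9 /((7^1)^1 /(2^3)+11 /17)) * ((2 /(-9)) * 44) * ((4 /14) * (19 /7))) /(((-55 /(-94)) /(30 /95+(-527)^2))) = -21282646.91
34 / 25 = 1.36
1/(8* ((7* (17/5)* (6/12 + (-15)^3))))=-0.00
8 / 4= 2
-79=-79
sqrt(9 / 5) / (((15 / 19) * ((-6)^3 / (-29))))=0.23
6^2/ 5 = 36/ 5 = 7.20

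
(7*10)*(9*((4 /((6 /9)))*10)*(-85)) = -3213000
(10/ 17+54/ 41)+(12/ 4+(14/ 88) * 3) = 165073/ 30668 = 5.38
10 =10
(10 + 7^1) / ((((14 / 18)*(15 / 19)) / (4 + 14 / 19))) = 918 / 7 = 131.14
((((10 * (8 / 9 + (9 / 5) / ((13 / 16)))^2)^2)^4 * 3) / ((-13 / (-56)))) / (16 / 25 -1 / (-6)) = 401154339855260157313243151295799152553734247116074647552 / 3367286173975792381085399431445039953125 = 119132832533093779.02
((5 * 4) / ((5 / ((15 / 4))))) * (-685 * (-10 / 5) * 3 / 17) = 61650 / 17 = 3626.47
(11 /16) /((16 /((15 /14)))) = 0.05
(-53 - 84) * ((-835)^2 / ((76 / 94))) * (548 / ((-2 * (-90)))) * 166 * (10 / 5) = -20419731485410 / 171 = -119413634417.60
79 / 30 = 2.63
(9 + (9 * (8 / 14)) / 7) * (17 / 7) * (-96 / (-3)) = 259488 / 343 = 756.52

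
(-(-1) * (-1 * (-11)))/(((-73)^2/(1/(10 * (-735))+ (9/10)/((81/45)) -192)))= -7741393/19584075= -0.40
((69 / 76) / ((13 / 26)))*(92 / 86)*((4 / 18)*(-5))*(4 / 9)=-21160 / 22059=-0.96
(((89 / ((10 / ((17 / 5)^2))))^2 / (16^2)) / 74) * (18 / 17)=350242857 / 592000000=0.59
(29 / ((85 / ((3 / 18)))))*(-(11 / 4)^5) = -4670479 / 522240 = -8.94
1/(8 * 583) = 1/4664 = 0.00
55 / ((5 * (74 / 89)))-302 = -21369 / 74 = -288.77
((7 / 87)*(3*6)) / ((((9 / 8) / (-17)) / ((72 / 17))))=-2688 / 29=-92.69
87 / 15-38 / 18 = 166 / 45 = 3.69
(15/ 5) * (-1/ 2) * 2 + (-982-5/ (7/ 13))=-6960/ 7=-994.29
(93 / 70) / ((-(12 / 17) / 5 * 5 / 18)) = -4743 / 140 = -33.88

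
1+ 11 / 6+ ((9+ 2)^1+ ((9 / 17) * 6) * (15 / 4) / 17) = 14.53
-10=-10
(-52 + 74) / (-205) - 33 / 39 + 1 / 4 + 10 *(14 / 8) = 179051 / 10660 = 16.80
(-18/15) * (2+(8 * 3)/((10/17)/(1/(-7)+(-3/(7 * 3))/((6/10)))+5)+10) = -26712/1175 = -22.73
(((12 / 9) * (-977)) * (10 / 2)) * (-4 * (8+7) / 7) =390800 / 7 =55828.57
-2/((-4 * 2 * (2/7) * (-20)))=-7/160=-0.04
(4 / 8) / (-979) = -0.00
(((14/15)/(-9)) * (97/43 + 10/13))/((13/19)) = -449806/981045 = -0.46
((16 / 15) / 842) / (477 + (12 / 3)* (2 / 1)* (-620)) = -8 / 28310145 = -0.00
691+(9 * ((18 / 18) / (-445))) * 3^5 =686.09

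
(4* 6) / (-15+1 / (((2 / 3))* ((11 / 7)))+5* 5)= 528 / 241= 2.19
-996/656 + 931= 152435/164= 929.48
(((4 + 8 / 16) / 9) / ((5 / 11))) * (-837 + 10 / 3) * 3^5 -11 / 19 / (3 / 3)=-42339539 / 190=-222839.68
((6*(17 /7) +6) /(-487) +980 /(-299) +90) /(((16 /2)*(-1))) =-44176157 /4077164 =-10.84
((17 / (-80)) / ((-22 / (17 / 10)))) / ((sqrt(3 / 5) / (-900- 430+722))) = -5491 * sqrt(15) / 1650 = -12.89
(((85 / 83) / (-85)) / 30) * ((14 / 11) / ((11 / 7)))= -49 / 150645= -0.00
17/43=0.40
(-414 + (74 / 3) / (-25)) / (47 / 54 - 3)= 560232 / 2875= 194.86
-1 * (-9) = 9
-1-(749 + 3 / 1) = -753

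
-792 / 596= -198 / 149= -1.33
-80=-80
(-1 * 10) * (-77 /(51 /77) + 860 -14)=-372170 /51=-7297.45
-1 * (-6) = 6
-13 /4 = -3.25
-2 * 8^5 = -65536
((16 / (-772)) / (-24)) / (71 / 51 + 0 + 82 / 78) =221 / 625320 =0.00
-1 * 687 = -687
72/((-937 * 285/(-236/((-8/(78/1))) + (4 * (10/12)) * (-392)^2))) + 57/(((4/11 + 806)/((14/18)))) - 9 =-69955481449/473737830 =-147.67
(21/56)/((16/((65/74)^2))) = 12675/700928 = 0.02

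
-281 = -281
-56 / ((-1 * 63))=0.89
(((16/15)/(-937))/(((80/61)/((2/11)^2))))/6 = -122/25509825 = -0.00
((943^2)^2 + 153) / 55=790763784154 / 55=14377523348.25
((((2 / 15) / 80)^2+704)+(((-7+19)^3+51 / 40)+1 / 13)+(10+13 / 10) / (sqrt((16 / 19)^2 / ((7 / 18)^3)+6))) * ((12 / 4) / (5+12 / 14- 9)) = -79716609091 / 34320000- 105203 * sqrt(15651510) / 163968200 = -2325.28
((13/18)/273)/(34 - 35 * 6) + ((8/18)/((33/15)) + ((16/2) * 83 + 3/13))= 574643987/864864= 664.43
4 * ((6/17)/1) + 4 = 92/17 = 5.41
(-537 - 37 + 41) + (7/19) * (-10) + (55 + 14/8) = -36475/76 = -479.93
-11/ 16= -0.69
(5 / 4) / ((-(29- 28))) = -5 / 4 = -1.25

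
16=16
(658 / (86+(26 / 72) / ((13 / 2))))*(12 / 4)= 35532 / 1549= 22.94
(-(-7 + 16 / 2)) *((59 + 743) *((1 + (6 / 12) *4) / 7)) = -2406 / 7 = -343.71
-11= -11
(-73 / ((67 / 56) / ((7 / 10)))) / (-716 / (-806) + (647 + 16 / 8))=-0.07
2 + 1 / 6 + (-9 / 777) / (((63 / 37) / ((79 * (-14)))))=407 / 42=9.69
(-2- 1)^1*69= -207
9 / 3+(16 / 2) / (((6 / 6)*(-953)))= 2851 / 953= 2.99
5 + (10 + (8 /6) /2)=47 /3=15.67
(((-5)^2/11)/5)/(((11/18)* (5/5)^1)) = 90/121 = 0.74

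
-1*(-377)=377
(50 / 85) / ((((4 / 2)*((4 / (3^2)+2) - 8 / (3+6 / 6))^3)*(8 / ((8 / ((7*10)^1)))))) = 729 / 15232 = 0.05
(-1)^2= 1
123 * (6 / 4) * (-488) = -90036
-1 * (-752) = 752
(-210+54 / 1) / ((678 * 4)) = -0.06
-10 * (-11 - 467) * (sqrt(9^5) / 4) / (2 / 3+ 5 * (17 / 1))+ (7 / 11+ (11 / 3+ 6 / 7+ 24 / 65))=13101729493 / 3858855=3395.24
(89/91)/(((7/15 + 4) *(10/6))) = 801/6097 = 0.13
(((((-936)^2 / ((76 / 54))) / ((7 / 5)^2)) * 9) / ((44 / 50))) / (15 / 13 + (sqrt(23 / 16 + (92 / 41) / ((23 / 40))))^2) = 283677694560000 / 567136339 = 500193.12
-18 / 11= -1.64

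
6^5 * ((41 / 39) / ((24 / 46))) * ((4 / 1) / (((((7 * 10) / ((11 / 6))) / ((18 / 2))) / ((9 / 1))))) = 60495336 / 455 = 132956.78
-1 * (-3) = 3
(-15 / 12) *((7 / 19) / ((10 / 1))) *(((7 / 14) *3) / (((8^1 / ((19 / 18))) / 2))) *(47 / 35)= -47 / 1920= -0.02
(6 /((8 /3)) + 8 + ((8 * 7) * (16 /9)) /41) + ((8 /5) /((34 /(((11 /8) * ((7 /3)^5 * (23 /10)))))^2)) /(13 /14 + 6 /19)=122084722565577173 /1852730399448000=65.89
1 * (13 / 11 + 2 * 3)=79 / 11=7.18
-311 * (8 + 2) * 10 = -31100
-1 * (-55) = 55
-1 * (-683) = 683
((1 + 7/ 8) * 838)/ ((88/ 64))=12570/ 11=1142.73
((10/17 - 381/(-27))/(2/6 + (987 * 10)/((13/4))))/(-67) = -29237/404753901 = -0.00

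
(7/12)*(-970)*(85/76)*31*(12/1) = -8945825/38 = -235416.45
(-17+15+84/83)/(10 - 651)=82/53203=0.00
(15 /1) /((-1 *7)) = -15 /7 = -2.14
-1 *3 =-3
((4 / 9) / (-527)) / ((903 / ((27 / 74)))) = -2 / 5869199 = -0.00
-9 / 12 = -3 / 4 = -0.75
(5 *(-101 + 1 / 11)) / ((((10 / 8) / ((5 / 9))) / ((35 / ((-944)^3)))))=32375 / 3470083584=0.00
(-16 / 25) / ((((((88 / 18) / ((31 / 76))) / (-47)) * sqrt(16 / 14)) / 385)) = 91791 * sqrt(14) / 380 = 903.82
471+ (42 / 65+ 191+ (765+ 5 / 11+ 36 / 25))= 5110608 / 3575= 1429.54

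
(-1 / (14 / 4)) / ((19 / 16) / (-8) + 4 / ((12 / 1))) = -768 / 497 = -1.55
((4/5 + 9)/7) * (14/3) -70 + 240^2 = 863048/15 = 57536.53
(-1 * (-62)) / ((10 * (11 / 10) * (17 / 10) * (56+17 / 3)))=372 / 6919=0.05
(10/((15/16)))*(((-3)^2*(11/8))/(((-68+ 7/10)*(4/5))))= -2.45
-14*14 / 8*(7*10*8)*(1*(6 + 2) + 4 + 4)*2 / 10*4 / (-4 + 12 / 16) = 702464 / 13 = 54035.69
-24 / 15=-8 / 5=-1.60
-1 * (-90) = 90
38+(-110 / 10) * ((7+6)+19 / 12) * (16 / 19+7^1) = -278161 / 228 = -1220.00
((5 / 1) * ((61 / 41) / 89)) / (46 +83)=0.00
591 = 591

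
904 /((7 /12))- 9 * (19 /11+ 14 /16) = 940197 /616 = 1526.29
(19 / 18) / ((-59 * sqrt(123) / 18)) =-19 * sqrt(123) / 7257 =-0.03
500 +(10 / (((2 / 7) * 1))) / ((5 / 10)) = 570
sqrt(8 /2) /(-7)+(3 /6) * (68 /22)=97 /77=1.26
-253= -253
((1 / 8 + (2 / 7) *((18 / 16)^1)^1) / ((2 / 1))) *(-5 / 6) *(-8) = 125 / 84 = 1.49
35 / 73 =0.48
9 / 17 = 0.53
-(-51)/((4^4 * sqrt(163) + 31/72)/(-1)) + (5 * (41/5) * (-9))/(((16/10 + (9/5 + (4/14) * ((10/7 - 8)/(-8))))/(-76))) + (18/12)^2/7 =3044013977592068805/394508560206124 - 67682304 * sqrt(163)/55377394751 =7715.95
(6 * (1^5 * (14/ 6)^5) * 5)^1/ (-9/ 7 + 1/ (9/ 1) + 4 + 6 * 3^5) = 588245/ 414144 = 1.42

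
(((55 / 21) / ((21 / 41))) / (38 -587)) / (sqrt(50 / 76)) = -451 * sqrt(38) / 242109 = -0.01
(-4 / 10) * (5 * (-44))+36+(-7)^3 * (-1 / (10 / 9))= 4327 / 10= 432.70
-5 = -5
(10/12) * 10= 25/3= 8.33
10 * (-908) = -9080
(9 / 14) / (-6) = -0.11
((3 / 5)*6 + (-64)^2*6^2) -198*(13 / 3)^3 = 1970224 / 15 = 131348.27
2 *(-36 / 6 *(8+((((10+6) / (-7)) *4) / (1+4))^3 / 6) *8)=-28733696 / 42875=-670.17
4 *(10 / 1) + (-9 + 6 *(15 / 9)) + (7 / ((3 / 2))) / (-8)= 485 / 12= 40.42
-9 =-9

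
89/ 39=2.28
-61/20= -3.05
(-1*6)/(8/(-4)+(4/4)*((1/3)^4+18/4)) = -972/407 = -2.39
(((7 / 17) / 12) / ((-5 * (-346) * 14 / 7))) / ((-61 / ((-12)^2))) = -21 / 897005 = -0.00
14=14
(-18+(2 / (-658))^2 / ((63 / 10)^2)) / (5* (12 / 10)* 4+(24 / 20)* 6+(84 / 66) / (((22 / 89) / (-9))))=4678436820310 / 3934784517111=1.19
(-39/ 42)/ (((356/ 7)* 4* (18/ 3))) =-13/ 17088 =-0.00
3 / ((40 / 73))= 219 / 40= 5.48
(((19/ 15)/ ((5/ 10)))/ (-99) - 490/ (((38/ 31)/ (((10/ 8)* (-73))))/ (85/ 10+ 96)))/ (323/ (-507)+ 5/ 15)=-12549042.10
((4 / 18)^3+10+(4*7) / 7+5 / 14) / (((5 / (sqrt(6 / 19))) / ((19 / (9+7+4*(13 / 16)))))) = 26662*sqrt(114) / 178605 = 1.59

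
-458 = -458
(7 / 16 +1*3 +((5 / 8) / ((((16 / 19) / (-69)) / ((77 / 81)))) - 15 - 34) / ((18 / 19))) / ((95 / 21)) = -43402457 / 1969920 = -22.03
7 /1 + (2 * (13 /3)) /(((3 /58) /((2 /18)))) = 2075 /81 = 25.62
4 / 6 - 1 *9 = -25 / 3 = -8.33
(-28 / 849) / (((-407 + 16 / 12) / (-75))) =-2100 / 344411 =-0.01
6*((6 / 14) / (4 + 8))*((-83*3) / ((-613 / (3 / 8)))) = 0.03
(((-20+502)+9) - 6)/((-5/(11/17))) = -1067/17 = -62.76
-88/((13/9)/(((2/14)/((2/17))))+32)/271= -0.01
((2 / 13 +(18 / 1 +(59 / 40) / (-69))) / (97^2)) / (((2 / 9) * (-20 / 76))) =-37083801 / 1125316400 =-0.03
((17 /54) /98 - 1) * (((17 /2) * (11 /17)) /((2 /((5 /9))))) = -290125 /190512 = -1.52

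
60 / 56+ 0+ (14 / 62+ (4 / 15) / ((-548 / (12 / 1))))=1.29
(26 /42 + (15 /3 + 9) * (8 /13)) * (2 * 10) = 50420 /273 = 184.69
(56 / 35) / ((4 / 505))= 202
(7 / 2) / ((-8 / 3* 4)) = -21 / 64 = -0.33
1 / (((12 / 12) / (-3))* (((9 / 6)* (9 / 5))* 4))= -5 / 18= -0.28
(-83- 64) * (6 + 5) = -1617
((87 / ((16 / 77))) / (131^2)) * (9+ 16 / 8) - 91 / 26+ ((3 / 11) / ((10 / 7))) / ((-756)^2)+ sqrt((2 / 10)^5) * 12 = -166027737809 / 51375915360+ 12 * sqrt(5) / 125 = -3.02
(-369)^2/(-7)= -136161/7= -19451.57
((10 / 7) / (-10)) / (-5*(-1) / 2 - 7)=2 / 63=0.03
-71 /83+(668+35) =58278 /83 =702.14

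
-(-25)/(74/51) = 1275/74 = 17.23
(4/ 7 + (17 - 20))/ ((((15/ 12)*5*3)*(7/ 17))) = -1156/ 3675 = -0.31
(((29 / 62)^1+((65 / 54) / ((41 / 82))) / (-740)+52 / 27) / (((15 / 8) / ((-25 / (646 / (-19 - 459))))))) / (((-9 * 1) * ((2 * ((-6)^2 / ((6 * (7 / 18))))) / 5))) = -217280875 / 511731756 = -0.42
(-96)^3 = -884736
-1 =-1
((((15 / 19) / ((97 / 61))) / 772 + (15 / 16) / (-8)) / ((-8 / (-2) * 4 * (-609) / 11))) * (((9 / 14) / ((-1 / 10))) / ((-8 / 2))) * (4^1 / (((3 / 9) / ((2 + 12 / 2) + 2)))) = 13132857375 / 517579037696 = 0.03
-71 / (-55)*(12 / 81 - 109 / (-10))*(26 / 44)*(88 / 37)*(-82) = -451542676 / 274725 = -1643.62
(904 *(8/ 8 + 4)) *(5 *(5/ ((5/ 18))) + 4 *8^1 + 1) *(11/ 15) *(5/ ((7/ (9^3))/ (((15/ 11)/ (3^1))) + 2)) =7430405400/ 7367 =1008606.68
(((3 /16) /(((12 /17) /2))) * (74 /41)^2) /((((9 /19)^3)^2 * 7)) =1094898788513 /50027729976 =21.89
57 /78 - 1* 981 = -25487 /26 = -980.27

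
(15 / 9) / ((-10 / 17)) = -17 / 6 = -2.83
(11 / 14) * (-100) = -550 / 7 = -78.57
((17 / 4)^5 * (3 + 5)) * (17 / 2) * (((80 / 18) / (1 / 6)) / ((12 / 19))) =3981022.66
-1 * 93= -93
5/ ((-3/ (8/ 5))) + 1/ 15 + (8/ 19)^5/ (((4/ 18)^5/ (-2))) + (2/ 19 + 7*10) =231086813/ 12380495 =18.67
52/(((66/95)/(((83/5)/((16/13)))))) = 266513/264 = 1009.52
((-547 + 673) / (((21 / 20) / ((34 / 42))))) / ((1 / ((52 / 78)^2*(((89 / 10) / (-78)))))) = -4.93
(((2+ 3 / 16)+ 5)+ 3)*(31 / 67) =4.71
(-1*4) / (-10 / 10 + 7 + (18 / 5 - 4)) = -5 / 7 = -0.71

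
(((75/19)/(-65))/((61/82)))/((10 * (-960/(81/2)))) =3321/9642880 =0.00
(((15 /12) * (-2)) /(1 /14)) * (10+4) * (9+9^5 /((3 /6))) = -57872430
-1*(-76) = 76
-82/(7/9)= -738/7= -105.43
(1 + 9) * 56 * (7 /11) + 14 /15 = 58954 /165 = 357.30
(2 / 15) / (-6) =-1 / 45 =-0.02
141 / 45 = 47 / 15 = 3.13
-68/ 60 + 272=4063/ 15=270.87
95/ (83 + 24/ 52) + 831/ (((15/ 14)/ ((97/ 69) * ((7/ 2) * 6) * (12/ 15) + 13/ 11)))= 26401074421/ 1372525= 19235.41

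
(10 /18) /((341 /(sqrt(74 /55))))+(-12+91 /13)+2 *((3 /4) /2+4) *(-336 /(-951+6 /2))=-150 /79+sqrt(4070) /33759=-1.90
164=164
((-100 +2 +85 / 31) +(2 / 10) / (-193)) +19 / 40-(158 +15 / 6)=-61094591 / 239320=-255.28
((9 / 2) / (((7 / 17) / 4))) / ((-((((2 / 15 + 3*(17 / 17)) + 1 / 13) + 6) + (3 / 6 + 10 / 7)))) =-119340 / 30409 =-3.92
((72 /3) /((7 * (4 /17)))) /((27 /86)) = 2924 /63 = 46.41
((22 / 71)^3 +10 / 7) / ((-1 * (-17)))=3653646 / 42591409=0.09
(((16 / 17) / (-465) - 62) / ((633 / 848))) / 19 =-4.37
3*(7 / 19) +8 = 173 / 19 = 9.11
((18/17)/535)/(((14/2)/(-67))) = -1206/63665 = -0.02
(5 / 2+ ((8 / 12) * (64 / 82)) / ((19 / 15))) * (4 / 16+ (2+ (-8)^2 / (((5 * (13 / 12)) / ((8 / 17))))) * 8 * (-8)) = -102038407 / 72488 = -1407.66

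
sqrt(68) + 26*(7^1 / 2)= 2*sqrt(17) + 91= 99.25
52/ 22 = 26/ 11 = 2.36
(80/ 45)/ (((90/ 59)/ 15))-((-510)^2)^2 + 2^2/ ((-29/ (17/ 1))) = -52971523818148/ 783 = -67652009984.86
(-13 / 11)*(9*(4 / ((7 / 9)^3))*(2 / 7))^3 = -12346.80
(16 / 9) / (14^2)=4 / 441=0.01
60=60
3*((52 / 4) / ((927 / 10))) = 130 / 309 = 0.42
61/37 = 1.65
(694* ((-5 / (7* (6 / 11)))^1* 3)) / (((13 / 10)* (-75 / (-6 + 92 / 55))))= -23596 / 195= -121.01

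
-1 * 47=-47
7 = 7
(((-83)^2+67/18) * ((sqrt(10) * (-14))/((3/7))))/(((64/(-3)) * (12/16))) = 6079381 * sqrt(10)/432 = 44501.60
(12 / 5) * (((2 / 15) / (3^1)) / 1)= 8 / 75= 0.11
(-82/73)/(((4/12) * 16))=-123/584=-0.21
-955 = -955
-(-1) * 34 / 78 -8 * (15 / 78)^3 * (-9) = 6248 / 6591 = 0.95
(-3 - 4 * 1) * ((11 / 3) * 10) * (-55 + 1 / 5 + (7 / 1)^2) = 4466 / 3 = 1488.67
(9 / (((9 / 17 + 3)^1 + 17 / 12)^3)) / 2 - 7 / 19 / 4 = -4287241015 / 78070523404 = -0.05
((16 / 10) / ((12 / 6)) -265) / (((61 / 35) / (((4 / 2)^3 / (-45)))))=73976 / 2745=26.95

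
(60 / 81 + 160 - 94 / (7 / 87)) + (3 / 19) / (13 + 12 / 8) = -104923592 / 104139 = -1007.53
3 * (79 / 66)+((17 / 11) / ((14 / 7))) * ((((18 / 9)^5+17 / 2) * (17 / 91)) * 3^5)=5702765 / 4004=1424.27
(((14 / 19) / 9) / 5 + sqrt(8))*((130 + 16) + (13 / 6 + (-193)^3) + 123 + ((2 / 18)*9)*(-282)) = -43134407*sqrt(2) / 3- 301940849 / 2565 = -20451470.19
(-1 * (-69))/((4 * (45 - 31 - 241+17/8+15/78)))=-598/7789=-0.08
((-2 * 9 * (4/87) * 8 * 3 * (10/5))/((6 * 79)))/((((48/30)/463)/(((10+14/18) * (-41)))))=73654040/6873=10716.43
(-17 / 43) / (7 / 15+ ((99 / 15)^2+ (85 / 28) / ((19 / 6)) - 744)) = 339150 / 599649749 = 0.00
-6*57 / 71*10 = -3420 / 71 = -48.17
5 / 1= 5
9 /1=9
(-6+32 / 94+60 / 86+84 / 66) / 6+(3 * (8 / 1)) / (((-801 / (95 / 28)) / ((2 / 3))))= -85089863 / 124649217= -0.68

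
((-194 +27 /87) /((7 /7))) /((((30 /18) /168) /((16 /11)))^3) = -2945479342030848 /4824875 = -610477855.29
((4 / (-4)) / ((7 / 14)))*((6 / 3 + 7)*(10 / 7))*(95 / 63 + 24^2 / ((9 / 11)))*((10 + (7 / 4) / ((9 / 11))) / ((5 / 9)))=-19423339 / 49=-396394.67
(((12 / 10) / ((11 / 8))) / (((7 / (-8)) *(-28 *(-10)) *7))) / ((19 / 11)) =-48 / 162925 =-0.00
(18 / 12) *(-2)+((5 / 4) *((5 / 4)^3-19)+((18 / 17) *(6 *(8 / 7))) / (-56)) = -5211407 / 213248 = -24.44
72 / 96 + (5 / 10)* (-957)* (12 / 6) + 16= -3761 / 4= -940.25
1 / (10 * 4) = 1 / 40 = 0.02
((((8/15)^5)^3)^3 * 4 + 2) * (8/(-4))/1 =-335866469248901317965275186192765965421847410921968444/83966617312138217205387036301544867455959320068359375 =-4.00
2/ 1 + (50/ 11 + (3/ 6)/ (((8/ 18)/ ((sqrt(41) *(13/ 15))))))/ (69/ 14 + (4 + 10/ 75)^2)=12285 *sqrt(41)/ 277364 + 1683002/ 762751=2.49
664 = 664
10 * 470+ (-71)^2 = 9741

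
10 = 10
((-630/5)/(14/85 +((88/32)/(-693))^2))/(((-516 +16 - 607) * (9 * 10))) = 279888/36454781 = 0.01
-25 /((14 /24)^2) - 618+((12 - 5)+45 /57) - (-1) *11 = -626265 /931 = -672.68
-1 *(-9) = 9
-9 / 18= -1 / 2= -0.50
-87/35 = -2.49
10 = 10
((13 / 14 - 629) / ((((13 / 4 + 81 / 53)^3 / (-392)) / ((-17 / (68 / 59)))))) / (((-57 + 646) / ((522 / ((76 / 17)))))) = -76763389115159712 / 11633147423627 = -6598.68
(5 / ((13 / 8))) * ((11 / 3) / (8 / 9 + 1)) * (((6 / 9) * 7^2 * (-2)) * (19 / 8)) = -926.79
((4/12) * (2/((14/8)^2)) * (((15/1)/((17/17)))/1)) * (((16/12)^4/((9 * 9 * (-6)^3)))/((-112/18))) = 640/6751269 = 0.00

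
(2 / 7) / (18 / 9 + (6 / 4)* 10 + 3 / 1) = 1 / 70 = 0.01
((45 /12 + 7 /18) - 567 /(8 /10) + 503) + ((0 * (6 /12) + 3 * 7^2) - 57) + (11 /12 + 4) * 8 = -1301 /18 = -72.28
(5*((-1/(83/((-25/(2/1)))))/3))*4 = 250/249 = 1.00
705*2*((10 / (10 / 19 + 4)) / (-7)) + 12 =-130338 / 301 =-433.02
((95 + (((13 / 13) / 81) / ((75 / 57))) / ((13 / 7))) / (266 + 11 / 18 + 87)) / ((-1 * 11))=-263264 / 10778625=-0.02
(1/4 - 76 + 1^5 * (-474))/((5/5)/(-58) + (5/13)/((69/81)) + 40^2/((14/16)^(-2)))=-6355843/14167654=-0.45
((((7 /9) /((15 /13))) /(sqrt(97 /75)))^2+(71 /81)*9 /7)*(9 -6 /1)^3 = 243916 /6111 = 39.91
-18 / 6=-3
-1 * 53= -53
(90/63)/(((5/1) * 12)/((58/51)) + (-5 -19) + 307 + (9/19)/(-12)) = 0.00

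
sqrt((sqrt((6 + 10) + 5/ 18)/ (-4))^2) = sqrt(586)/ 24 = 1.01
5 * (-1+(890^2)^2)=3137112049995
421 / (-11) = -421 / 11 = -38.27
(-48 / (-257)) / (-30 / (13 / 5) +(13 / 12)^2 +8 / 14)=-628992 / 32981581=-0.02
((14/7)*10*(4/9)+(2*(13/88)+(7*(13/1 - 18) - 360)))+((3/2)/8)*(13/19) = -11607647/30096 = -385.69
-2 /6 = -1 /3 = -0.33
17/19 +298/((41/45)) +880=941007/779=1207.97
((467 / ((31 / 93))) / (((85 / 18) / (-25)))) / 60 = -4203 / 34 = -123.62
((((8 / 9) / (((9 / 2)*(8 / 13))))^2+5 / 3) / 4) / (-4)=-11611 / 104976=-0.11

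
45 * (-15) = -675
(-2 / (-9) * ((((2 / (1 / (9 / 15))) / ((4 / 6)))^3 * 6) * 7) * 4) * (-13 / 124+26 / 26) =755244 / 3875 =194.90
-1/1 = -1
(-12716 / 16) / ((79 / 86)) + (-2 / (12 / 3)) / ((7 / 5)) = -478637 / 553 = -865.53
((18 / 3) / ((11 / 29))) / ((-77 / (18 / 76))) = -783 / 16093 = -0.05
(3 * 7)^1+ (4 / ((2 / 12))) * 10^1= 261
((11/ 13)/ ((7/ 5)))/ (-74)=-55/ 6734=-0.01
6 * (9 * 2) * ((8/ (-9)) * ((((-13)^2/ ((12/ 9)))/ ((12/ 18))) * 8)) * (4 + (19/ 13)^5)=-1557823.46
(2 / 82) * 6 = 0.15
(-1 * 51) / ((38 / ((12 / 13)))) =-306 / 247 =-1.24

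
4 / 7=0.57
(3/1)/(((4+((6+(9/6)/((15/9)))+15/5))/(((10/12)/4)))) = 25/556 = 0.04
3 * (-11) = -33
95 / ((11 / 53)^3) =14143315 / 1331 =10626.08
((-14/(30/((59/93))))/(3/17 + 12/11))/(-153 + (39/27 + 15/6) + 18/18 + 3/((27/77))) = 154462/92241585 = 0.00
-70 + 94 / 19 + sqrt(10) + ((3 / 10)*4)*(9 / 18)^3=-24663 / 380 + sqrt(10)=-61.74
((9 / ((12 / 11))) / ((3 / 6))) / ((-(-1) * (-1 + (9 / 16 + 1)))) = 88 / 3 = 29.33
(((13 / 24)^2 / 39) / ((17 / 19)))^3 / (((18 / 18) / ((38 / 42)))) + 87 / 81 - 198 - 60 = -136774521071021339 / 532350018256896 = -256.93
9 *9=81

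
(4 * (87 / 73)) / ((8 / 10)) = 435 / 73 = 5.96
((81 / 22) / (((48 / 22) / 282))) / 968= 3807 / 7744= 0.49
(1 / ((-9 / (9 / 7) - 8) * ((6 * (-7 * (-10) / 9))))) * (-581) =83 / 100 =0.83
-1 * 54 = -54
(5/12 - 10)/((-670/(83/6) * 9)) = 1909/86832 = 0.02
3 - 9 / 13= 30 / 13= 2.31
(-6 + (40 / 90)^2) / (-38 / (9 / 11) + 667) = -94 / 10053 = -0.01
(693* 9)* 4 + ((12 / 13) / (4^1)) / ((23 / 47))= 7459593 / 299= 24948.47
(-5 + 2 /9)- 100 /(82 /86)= -40463 /369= -109.66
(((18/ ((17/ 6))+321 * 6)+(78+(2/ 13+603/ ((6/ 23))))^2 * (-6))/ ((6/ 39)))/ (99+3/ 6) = -196862215911/ 87958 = -2238138.84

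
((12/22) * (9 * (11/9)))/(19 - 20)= -6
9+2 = 11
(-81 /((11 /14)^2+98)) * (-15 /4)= 19845 /6443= 3.08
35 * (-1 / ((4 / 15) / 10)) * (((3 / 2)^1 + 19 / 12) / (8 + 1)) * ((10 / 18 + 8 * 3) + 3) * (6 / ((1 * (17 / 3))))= -2007250 / 153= -13119.28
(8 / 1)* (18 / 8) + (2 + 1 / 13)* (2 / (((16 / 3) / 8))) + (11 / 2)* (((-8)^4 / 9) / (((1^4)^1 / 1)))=2527.34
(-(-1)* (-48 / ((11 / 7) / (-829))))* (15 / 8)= 522270 / 11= 47479.09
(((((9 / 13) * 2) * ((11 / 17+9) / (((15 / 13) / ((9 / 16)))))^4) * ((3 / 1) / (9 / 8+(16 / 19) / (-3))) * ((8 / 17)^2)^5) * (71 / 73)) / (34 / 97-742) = -29806971114516741768609792 / 17731182249146574276076421875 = -0.00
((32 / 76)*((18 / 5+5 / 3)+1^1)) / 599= 752 / 170715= 0.00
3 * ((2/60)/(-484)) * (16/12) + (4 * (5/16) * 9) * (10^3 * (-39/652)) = -199082894/295845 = -672.93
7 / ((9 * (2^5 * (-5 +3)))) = -7 / 576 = -0.01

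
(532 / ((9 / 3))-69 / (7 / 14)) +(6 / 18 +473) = 1538 / 3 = 512.67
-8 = -8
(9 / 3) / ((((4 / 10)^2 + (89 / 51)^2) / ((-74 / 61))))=-14435550 / 12714169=-1.14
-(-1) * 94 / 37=94 / 37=2.54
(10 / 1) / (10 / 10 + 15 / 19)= 95 / 17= 5.59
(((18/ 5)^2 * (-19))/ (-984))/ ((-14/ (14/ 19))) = -27/ 2050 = -0.01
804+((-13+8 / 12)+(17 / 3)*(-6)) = 2273 / 3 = 757.67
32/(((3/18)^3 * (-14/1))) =-3456/7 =-493.71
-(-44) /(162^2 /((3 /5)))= 11 /10935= 0.00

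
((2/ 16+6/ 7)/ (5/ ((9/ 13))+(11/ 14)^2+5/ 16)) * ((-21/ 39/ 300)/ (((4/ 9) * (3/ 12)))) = -14553/ 7477730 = -0.00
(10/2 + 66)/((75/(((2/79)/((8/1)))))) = 71/23700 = 0.00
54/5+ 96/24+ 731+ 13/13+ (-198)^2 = 199754/5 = 39950.80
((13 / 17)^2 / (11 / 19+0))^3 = 33107082931 / 32127104339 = 1.03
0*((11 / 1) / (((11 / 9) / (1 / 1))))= 0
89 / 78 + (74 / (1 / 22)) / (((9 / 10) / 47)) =19894427 / 234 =85018.92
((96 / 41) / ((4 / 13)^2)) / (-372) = -169 / 2542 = -0.07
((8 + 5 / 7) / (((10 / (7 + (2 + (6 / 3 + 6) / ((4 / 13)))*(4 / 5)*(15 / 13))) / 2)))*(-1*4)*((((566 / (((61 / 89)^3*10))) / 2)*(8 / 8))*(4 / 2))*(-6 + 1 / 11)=798024908 / 3355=237861.37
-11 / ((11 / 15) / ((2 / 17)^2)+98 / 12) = -220 / 1223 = -0.18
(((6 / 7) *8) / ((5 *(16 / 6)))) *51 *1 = 918 / 35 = 26.23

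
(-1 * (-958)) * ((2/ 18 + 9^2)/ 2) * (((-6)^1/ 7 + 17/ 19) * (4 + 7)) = 19231850/ 1197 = 16066.71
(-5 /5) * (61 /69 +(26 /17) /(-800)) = -413903 /469200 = -0.88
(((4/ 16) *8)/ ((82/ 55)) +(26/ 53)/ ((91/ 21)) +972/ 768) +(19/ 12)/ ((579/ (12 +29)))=684220901/ 241568064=2.83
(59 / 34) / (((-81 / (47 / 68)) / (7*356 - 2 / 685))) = -788926819 / 21380220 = -36.90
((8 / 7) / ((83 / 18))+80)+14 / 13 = 614246 / 7553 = 81.32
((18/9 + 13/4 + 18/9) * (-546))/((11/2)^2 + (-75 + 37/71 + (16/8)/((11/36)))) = 4122118/39241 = 105.05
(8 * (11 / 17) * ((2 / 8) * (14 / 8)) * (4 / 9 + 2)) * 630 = 59290 / 17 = 3487.65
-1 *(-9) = 9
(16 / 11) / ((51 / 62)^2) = 61504 / 28611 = 2.15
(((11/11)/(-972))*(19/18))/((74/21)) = -0.00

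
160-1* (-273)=433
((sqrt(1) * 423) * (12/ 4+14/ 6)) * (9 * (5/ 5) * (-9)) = -182736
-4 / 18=-2 / 9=-0.22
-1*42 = -42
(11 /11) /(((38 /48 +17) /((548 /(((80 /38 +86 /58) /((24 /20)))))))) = 14493504 /1406965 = 10.30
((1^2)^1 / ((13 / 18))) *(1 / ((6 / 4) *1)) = 12 / 13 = 0.92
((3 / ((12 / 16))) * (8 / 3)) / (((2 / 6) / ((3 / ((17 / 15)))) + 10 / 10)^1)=180 / 19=9.47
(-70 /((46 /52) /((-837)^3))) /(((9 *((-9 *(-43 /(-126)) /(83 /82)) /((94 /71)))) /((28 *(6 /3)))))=-125967574896.92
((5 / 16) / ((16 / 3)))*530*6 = 11925 / 64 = 186.33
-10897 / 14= -778.36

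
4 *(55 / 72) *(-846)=-2585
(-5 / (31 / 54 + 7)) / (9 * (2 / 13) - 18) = 65 / 1636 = 0.04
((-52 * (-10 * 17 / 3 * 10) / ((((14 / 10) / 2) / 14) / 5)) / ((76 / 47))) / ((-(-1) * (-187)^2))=6110000 / 117249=52.11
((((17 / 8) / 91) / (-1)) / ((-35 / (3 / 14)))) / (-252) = -17 / 29964480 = -0.00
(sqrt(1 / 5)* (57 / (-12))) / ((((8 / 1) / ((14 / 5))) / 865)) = -23009* sqrt(5) / 80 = -643.12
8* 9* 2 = 144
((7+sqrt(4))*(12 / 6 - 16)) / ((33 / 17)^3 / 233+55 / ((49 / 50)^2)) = -346310285454 / 157486522237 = -2.20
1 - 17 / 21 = 4 / 21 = 0.19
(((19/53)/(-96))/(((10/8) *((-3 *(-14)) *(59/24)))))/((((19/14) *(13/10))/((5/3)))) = -10/365859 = -0.00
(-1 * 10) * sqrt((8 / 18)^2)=-40 / 9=-4.44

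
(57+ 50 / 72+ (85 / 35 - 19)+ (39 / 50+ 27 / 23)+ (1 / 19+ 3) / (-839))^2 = 9898832937284104895929 / 5335411180230810000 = 1855.31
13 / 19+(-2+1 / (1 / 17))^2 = 4288 / 19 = 225.68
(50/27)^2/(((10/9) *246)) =125/9963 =0.01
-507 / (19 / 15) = -400.26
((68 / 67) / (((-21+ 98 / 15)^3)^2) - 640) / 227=-4477268913094188220 / 1588031317887822521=-2.82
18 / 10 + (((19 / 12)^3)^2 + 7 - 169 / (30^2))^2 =2848166159464290721 / 5572562780160000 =511.11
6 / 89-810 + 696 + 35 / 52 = -524165 / 4628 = -113.26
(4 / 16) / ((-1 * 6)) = -1 / 24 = -0.04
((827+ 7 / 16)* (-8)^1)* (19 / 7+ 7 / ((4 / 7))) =-5547141 / 56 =-99056.09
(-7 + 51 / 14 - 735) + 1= -10323 / 14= -737.36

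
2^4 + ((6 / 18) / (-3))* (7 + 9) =14.22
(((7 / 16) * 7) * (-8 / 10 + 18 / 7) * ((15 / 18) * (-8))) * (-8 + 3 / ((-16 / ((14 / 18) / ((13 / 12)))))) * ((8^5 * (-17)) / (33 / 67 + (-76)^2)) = -142745530368 / 5031325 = -28371.36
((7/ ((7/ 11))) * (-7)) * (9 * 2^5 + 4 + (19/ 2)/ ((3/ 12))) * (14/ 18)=-59290/ 3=-19763.33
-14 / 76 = -7 / 38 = -0.18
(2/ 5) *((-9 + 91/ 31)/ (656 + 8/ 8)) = -376/ 101835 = -0.00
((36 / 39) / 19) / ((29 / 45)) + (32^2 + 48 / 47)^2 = 16624801121948 / 15823067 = 1050668.69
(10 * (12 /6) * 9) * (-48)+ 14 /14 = -8639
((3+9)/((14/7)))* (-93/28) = -279/14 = -19.93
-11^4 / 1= -14641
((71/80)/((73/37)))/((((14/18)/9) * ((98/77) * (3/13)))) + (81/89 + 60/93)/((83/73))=2501956768219/131059563040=19.09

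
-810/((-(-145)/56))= -9072/29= -312.83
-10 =-10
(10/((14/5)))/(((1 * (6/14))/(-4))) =-100/3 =-33.33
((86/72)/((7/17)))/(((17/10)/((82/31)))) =8815/1953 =4.51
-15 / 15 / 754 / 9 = -1 / 6786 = -0.00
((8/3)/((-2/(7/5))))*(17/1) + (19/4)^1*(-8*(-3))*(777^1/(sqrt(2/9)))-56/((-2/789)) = 209962.58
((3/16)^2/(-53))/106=-9/1438208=-0.00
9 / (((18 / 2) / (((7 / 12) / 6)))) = 0.10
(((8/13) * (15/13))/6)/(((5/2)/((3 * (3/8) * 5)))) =45/169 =0.27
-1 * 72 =-72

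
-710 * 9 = -6390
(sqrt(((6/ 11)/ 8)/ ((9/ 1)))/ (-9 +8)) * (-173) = 173 * sqrt(33)/ 66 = 15.06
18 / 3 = 6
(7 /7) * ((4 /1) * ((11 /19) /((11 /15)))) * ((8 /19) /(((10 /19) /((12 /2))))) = 288 /19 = 15.16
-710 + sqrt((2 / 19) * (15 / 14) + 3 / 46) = -710 + 33 * sqrt(6118) / 6118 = -709.58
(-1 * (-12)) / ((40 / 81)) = 243 / 10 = 24.30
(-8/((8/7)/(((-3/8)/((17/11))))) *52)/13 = 231/34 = 6.79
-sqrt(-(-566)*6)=-2*sqrt(849)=-58.28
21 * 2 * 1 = 42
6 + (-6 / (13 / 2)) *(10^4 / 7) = -119454 / 91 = -1312.68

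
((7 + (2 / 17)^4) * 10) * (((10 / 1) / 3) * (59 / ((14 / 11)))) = 18972314350 / 1753941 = 10816.96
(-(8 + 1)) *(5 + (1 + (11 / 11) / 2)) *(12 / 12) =-117 / 2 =-58.50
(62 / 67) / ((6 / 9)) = 1.39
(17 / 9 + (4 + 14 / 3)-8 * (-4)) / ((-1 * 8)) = -383 / 72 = -5.32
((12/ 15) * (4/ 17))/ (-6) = -8/ 255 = -0.03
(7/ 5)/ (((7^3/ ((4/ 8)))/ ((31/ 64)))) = 31/ 31360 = 0.00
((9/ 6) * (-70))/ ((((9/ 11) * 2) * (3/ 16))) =-3080/ 9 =-342.22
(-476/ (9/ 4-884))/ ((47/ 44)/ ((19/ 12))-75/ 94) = -37405984/ 8538867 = -4.38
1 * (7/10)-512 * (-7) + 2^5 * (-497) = -123193/10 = -12319.30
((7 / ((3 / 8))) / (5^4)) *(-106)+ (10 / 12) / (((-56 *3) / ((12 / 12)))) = -1997621 / 630000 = -3.17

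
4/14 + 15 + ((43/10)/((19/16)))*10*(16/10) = 48693/665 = 73.22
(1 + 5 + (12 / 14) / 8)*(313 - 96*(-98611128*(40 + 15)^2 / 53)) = 4896870841511919 / 1484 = 3299778195088.89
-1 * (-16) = 16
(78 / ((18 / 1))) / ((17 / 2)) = 26 / 51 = 0.51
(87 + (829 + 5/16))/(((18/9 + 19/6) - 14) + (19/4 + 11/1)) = 43983/332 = 132.48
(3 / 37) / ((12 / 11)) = 0.07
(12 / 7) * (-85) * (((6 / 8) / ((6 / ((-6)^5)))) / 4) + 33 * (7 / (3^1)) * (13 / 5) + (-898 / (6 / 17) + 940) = 3570466 / 105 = 34004.44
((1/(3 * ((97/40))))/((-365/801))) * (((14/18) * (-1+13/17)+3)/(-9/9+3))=-153436/361131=-0.42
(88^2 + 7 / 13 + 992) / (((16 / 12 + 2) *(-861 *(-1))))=3245 / 1066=3.04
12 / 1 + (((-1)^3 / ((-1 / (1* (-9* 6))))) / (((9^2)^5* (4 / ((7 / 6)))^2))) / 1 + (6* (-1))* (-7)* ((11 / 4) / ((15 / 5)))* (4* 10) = 57722553497039 / 37192366944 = 1552.00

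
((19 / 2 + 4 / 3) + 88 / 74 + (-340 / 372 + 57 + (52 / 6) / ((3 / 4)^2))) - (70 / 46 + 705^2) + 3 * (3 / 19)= -13450696803847 / 27066906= -496942.53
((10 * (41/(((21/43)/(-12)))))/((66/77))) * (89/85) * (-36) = 7531536/17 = 443031.53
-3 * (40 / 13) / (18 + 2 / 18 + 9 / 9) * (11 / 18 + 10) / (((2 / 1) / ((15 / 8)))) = -42975 / 8944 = -4.80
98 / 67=1.46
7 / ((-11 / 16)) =-112 / 11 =-10.18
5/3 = 1.67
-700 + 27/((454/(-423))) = -329221/454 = -725.16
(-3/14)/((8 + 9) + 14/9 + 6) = -27/3094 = -0.01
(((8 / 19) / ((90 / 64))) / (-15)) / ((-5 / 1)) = 256 / 64125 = 0.00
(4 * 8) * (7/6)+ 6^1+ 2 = 136/3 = 45.33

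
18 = 18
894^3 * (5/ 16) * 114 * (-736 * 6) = -112407811922880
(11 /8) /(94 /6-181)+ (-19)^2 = 1432415 /3968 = 360.99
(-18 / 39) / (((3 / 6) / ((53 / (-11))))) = 636 / 143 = 4.45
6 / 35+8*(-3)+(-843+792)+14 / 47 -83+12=-239398 / 1645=-145.53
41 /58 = 0.71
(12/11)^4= 20736/14641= 1.42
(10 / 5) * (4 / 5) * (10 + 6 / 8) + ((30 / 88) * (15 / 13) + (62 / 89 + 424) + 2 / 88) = 56293139 / 127270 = 442.31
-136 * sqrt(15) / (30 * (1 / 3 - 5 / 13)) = 442 * sqrt(15) / 5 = 342.37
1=1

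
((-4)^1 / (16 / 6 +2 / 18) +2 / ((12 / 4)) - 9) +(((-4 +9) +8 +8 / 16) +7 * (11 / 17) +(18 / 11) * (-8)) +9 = 116833 / 28050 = 4.17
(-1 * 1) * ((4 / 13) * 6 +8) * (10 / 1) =-1280 / 13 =-98.46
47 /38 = 1.24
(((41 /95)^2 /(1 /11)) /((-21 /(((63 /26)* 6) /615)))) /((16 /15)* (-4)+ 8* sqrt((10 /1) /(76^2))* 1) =12177* sqrt(10) /907512580+ 32472 /59704775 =0.00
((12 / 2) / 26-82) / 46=-1063 / 598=-1.78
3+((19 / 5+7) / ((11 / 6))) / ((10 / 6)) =1797 / 275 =6.53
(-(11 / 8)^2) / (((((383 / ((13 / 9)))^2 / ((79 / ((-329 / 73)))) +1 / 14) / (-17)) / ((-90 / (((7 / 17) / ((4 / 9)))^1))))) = 170407958435 / 218906550524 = 0.78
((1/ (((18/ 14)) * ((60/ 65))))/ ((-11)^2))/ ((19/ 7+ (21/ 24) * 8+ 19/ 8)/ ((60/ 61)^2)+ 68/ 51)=509600/ 1012013871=0.00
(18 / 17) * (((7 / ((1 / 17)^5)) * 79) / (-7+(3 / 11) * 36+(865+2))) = 4572524187 / 4784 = 955795.19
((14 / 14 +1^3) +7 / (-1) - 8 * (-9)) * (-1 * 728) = -48776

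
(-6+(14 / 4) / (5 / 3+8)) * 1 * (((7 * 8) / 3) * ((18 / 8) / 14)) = -981 / 58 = -16.91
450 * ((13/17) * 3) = 17550/17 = 1032.35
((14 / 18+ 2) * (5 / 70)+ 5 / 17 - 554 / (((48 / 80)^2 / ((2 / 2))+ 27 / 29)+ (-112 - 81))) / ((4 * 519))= 1006967695 / 618055173288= 0.00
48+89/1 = 137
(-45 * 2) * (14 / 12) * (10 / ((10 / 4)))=-420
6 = 6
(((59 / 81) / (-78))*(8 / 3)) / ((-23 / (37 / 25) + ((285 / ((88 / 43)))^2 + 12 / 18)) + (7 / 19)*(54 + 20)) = -1284791552 / 1001221549254459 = -0.00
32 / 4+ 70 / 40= 39 / 4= 9.75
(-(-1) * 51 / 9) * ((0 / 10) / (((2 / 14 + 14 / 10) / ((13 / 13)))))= 0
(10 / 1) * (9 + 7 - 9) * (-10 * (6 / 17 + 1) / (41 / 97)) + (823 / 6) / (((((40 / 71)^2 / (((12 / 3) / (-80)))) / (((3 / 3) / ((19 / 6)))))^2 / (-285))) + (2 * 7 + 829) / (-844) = -2338.34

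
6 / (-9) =-2 / 3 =-0.67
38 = 38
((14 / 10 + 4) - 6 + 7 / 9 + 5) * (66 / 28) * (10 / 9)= 13.56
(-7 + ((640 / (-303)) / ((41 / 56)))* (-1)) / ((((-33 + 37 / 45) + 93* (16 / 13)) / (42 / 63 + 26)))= -33228650 / 24916397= -1.33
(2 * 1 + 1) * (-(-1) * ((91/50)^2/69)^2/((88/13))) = 891474493/872850000000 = 0.00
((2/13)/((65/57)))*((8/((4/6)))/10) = 684/4225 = 0.16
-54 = -54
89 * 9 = 801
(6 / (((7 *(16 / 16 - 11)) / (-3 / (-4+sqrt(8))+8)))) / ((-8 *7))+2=9 *sqrt(2) / 7840+7897 / 3920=2.02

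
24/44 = 6/11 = 0.55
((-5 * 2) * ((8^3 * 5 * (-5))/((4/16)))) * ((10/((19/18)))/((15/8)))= 49152000/19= 2586947.37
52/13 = 4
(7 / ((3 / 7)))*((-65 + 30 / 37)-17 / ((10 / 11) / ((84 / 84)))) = -500927 / 370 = -1353.86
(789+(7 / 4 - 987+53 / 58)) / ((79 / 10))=-113295 / 4582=-24.73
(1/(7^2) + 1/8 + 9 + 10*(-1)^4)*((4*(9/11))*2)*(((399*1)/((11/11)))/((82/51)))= 196353315/6314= 31098.09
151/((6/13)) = 1963/6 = 327.17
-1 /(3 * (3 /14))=-14 /9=-1.56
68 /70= 34 /35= 0.97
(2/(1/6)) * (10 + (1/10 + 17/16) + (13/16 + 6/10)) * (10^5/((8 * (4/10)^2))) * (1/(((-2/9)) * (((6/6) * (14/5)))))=-1061015625/56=-18946707.59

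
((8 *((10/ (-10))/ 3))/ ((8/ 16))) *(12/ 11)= -64/ 11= -5.82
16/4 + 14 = 18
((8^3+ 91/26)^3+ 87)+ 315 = 136989500.88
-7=-7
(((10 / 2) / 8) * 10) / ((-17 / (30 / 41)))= -375 / 1394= -0.27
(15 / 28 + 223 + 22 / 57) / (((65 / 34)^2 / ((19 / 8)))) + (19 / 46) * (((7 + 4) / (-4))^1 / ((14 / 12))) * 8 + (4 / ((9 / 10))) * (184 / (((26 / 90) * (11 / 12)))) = 579293048743 / 179579400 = 3225.83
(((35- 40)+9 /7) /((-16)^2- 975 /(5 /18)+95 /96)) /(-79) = -2496 /172695817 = -0.00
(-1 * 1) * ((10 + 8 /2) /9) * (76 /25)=-1064 /225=-4.73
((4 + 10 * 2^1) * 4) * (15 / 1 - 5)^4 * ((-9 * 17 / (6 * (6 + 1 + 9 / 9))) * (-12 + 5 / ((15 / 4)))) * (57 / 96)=19380000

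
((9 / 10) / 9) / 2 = 1 / 20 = 0.05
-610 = -610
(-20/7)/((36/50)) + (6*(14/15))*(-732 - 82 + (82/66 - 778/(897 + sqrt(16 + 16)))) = -2542677087842/557571861 + 87136*sqrt(2)/4022885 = -4560.24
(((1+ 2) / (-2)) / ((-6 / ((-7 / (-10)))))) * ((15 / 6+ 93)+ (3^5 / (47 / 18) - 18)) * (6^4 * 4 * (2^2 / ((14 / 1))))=10389384 / 235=44210.14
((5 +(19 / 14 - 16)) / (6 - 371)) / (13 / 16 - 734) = -216 / 5994541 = -0.00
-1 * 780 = -780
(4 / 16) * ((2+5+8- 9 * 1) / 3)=0.50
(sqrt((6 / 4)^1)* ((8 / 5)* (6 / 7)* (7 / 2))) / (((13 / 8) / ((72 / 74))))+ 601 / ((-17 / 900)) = -540900 / 17+ 3456* sqrt(6) / 2405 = -31814.13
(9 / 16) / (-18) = -1 / 32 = -0.03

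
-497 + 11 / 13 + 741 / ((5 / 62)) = 564996 / 65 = 8692.25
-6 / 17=-0.35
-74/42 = -37/21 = -1.76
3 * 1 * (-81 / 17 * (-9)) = 2187 / 17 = 128.65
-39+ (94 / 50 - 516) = -553.12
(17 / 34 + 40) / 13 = 81 / 26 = 3.12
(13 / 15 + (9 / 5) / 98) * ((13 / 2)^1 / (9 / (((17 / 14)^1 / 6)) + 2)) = 287521 / 2322600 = 0.12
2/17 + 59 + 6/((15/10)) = 1073/17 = 63.12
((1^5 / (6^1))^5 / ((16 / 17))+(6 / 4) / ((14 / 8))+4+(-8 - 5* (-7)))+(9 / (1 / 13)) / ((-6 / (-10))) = 226.86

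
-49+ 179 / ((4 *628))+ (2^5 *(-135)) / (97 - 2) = -4505639 / 47728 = -94.40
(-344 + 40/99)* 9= -3092.36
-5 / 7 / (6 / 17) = -2.02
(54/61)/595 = 54/36295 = 0.00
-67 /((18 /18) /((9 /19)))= -603 /19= -31.74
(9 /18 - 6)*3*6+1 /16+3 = -95.94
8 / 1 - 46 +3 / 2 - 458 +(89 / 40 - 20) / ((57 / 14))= -498.87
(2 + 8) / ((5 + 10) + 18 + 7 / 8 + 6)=80 / 319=0.25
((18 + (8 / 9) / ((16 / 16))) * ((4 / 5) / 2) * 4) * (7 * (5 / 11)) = 9520 / 99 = 96.16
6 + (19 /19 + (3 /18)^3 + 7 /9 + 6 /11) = 8.33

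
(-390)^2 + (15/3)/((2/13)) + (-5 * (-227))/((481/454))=147382045/962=153203.79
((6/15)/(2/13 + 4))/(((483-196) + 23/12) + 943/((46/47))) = 52/676305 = 0.00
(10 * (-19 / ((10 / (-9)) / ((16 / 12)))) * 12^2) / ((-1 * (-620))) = 8208 / 155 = 52.95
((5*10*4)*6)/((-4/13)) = -3900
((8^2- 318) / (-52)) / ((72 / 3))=127 / 624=0.20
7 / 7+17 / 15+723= 10877 / 15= 725.13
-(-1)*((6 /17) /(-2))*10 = -30 /17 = -1.76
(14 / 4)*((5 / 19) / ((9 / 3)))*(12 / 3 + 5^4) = 22015 / 114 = 193.11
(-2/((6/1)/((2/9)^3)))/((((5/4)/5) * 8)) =-4/2187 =-0.00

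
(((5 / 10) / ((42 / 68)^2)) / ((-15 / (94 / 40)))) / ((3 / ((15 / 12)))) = -13583 / 158760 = -0.09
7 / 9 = 0.78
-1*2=-2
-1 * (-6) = 6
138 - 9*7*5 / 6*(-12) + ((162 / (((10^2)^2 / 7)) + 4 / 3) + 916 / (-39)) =48487371 / 65000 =745.96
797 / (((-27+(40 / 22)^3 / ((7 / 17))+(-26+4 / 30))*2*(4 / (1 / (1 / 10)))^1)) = -556923675 / 21393524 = -26.03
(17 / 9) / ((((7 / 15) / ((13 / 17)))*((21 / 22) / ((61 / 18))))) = 43615 / 3969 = 10.99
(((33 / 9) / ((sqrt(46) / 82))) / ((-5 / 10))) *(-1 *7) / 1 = 6314 *sqrt(46) / 69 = 620.63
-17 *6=-102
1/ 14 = 0.07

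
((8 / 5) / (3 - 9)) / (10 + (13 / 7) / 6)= -56 / 2165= -0.03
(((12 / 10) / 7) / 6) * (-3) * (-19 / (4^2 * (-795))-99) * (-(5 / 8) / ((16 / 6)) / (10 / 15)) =-11333349 / 3799040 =-2.98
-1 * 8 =-8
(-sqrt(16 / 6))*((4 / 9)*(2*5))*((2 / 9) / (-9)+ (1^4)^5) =-7.08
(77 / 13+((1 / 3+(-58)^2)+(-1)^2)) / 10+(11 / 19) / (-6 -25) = 77436841 / 229710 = 337.11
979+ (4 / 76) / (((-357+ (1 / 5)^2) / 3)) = 165995249 / 169556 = 979.00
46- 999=-953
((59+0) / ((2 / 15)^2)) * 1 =13275 / 4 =3318.75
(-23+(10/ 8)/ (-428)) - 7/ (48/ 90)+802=1311173/ 1712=765.87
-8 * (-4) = 32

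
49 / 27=1.81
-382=-382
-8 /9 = -0.89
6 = 6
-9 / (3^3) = -0.33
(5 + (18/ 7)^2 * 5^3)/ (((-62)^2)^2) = 40745/ 724040464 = 0.00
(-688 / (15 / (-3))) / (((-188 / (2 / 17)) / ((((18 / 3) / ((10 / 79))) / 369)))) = -27176 / 2456925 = -0.01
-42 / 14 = -3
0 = 0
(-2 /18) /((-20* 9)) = 1 /1620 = 0.00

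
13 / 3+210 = 643 / 3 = 214.33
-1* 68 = -68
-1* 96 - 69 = -165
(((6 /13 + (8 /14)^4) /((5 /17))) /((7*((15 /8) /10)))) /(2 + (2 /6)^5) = 0.73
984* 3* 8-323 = 23293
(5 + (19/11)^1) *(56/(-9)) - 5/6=-8453/198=-42.69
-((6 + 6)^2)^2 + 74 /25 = -518326 /25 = -20733.04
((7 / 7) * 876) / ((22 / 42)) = 18396 / 11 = 1672.36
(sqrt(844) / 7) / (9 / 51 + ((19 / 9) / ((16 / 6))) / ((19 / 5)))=816 * sqrt(211) / 1099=10.79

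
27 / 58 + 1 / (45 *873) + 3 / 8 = 7660807 / 9114120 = 0.84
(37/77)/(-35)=-37/2695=-0.01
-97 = -97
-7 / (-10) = 7 / 10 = 0.70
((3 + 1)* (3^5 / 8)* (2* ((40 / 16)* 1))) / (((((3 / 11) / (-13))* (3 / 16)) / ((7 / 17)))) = -1081080 / 17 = -63592.94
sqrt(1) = 1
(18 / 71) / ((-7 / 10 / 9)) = -1620 / 497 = -3.26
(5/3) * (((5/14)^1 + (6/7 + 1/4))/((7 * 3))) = 205/1764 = 0.12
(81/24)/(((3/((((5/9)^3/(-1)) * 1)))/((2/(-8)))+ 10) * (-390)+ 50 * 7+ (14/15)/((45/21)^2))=-91125/832776032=-0.00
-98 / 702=-49 / 351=-0.14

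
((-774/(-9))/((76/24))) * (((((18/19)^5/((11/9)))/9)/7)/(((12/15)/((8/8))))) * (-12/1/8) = -1828157040/3622532837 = -0.50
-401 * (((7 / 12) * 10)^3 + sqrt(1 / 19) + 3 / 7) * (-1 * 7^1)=2807 * sqrt(19) / 19 + 120609973 / 216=559023.47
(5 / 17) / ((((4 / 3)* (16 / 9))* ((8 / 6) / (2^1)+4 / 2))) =405 / 8704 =0.05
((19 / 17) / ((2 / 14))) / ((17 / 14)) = 1862 / 289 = 6.44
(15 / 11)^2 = 1.86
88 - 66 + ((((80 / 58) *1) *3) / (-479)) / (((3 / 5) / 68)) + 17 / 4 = 1404155 / 55564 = 25.27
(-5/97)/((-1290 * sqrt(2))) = sqrt(2)/50052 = 0.00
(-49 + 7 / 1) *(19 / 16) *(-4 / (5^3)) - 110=-27101 / 250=-108.40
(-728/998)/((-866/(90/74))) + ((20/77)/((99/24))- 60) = -1217538340910/20313971139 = -59.94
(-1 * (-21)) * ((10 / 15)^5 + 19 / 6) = 11221 / 162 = 69.27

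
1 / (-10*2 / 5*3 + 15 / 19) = -19 / 213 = -0.09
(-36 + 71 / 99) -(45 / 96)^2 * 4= -916483 / 25344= -36.16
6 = 6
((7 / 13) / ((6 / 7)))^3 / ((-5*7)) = -16807 / 2372760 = -0.01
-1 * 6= -6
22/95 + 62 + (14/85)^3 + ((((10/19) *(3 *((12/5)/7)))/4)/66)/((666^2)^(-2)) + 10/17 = 362472460767849022/898464875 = 403435316.01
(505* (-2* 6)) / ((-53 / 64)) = 387840 / 53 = 7317.74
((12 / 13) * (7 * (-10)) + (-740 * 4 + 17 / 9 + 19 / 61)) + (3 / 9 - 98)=-3120.08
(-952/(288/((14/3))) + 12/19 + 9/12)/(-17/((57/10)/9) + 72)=-28819/92664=-0.31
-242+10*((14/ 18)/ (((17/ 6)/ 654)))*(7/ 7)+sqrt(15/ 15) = 26423/ 17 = 1554.29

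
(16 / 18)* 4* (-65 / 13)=-17.78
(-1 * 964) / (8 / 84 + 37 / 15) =-101220 / 269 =-376.28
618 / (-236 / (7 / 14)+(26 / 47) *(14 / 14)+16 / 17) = -246891 / 187967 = -1.31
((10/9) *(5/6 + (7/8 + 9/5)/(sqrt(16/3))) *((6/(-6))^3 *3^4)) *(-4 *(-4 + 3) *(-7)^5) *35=176473500 + 566479935 *sqrt(3)/4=421766507.22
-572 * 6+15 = -3417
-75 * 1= -75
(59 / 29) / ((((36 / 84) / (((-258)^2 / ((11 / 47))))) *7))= 61527324 / 319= 192875.62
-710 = -710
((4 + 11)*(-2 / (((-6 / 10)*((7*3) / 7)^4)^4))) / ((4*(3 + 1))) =-3125 / 9298091736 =-0.00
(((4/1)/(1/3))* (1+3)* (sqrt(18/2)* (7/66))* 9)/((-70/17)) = -1836/55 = -33.38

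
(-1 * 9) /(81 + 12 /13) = -39 /355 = -0.11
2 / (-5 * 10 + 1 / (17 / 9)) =-34 / 841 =-0.04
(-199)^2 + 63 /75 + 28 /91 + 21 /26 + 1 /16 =205935693 /5200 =39603.02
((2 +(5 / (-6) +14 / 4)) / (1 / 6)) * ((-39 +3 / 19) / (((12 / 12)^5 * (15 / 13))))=-89544 / 95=-942.57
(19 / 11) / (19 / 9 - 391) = -171 / 38500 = -0.00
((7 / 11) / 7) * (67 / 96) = 67 / 1056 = 0.06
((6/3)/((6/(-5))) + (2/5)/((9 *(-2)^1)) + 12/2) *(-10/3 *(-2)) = 776/27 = 28.74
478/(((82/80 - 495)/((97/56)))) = -231830/138313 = -1.68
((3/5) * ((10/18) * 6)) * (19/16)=2.38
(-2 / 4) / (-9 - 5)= 1 / 28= 0.04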